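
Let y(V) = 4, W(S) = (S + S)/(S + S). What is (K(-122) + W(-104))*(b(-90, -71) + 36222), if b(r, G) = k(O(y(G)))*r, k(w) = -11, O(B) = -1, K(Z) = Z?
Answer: -4502652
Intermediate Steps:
W(S) = 1 (W(S) = (2*S)/((2*S)) = (2*S)*(1/(2*S)) = 1)
b(r, G) = -11*r
(K(-122) + W(-104))*(b(-90, -71) + 36222) = (-122 + 1)*(-11*(-90) + 36222) = -121*(990 + 36222) = -121*37212 = -4502652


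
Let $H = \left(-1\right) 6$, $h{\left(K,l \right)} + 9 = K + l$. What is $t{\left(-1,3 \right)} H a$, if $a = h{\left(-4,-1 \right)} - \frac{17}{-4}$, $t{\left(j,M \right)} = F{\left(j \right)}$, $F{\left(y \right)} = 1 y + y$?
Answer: $-117$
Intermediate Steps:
$h{\left(K,l \right)} = -9 + K + l$ ($h{\left(K,l \right)} = -9 + \left(K + l\right) = -9 + K + l$)
$F{\left(y \right)} = 2 y$ ($F{\left(y \right)} = y + y = 2 y$)
$H = -6$
$t{\left(j,M \right)} = 2 j$
$a = - \frac{39}{4}$ ($a = \left(-9 - 4 - 1\right) - \frac{17}{-4} = -14 - - \frac{17}{4} = -14 + \frac{17}{4} = - \frac{39}{4} \approx -9.75$)
$t{\left(-1,3 \right)} H a = 2 \left(-1\right) \left(-6\right) \left(- \frac{39}{4}\right) = \left(-2\right) \left(-6\right) \left(- \frac{39}{4}\right) = 12 \left(- \frac{39}{4}\right) = -117$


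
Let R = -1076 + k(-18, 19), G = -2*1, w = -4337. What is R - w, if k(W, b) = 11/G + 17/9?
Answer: 58633/18 ≈ 3257.4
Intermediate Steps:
G = -2
k(W, b) = -65/18 (k(W, b) = 11/(-2) + 17/9 = 11*(-½) + 17*(⅑) = -11/2 + 17/9 = -65/18)
R = -19433/18 (R = -1076 - 65/18 = -19433/18 ≈ -1079.6)
R - w = -19433/18 - 1*(-4337) = -19433/18 + 4337 = 58633/18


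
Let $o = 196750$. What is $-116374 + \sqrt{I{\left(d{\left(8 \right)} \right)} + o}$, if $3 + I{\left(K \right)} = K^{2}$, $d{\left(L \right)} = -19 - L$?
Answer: $-116374 + 2 \sqrt{49369} \approx -1.1593 \cdot 10^{5}$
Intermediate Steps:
$I{\left(K \right)} = -3 + K^{2}$
$-116374 + \sqrt{I{\left(d{\left(8 \right)} \right)} + o} = -116374 + \sqrt{\left(-3 + \left(-19 - 8\right)^{2}\right) + 196750} = -116374 + \sqrt{\left(-3 + \left(-27\right)^{2}\right) + 196750} = -116374 + \sqrt{\left(-3 + 729\right) + 196750} = -116374 + \sqrt{726 + 196750} = -116374 + \sqrt{197476} = -116374 + 2 \sqrt{49369}$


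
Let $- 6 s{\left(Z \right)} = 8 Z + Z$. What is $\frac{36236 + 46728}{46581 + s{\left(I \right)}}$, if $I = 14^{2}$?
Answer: $\frac{82964}{46287} \approx 1.7924$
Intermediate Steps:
$I = 196$
$s{\left(Z \right)} = - \frac{3 Z}{2}$ ($s{\left(Z \right)} = - \frac{8 Z + Z}{6} = - \frac{9 Z}{6} = - \frac{3 Z}{2}$)
$\frac{36236 + 46728}{46581 + s{\left(I \right)}} = \frac{36236 + 46728}{46581 - 294} = \frac{82964}{46581 - 294} = \frac{82964}{46287}$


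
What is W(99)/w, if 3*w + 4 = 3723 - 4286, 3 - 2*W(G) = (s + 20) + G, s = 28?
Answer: 8/21 ≈ 0.38095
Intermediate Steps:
W(G) = -45/2 - G/2 (W(G) = 3/2 - ((28 + 20) + G)/2 = 3/2 - (48 + G)/2 = 3/2 + (-24 - G/2) = -45/2 - G/2)
w = -189 (w = -4/3 + (3723 - 4286)/3 = -4/3 + (⅓)*(-563) = -4/3 - 563/3 = -189)
W(99)/w = (-45/2 - ½*99)/(-189) = (-45/2 - 99/2)*(-1/189) = -72*(-1/189) = 8/21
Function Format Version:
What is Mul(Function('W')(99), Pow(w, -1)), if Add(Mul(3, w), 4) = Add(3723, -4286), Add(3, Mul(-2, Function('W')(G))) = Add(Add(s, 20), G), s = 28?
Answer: Rational(8, 21) ≈ 0.38095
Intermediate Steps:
Function('W')(G) = Add(Rational(-45, 2), Mul(Rational(-1, 2), G)) (Function('W')(G) = Add(Rational(3, 2), Mul(Rational(-1, 2), Add(Add(28, 20), G))) = Add(Rational(3, 2), Mul(Rational(-1, 2), Add(48, G))) = Add(Rational(3, 2), Add(-24, Mul(Rational(-1, 2), G))) = Add(Rational(-45, 2), Mul(Rational(-1, 2), G)))
w = -189 (w = Add(Rational(-4, 3), Mul(Rational(1, 3), Add(3723, -4286))) = Add(Rational(-4, 3), Mul(Rational(1, 3), -563)) = Add(Rational(-4, 3), Rational(-563, 3)) = -189)
Mul(Function('W')(99), Pow(w, -1)) = Mul(Add(Rational(-45, 2), Mul(Rational(-1, 2), 99)), Pow(-189, -1)) = Mul(Add(Rational(-45, 2), Rational(-99, 2)), Rational(-1, 189)) = Mul(-72, Rational(-1, 189)) = Rational(8, 21)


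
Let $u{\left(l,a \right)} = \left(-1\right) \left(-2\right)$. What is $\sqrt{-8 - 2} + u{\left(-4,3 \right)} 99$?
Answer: $198 + i \sqrt{10} \approx 198.0 + 3.1623 i$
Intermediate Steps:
$u{\left(l,a \right)} = 2$
$\sqrt{-8 - 2} + u{\left(-4,3 \right)} 99 = \sqrt{-8 - 2} + 2 \cdot 99 = \sqrt{-10} + 198 = i \sqrt{10} + 198 = 198 + i \sqrt{10}$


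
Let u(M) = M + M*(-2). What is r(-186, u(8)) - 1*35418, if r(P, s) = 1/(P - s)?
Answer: -6304405/178 ≈ -35418.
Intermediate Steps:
u(M) = -M (u(M) = M - 2*M = -M)
r(-186, u(8)) - 1*35418 = 1/(-186 - (-1)*8) - 1*35418 = 1/(-186 - 1*(-8)) - 35418 = 1/(-186 + 8) - 35418 = 1/(-178) - 35418 = -1/178 - 35418 = -6304405/178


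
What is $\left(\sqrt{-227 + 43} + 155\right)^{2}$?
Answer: $23841 + 620 i \sqrt{46} \approx 23841.0 + 4205.0 i$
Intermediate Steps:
$\left(\sqrt{-227 + 43} + 155\right)^{2} = \left(\sqrt{-184} + 155\right)^{2} = \left(2 i \sqrt{46} + 155\right)^{2} = \left(155 + 2 i \sqrt{46}\right)^{2}$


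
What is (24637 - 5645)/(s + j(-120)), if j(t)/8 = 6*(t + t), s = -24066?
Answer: -9496/17793 ≈ -0.53369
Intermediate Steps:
j(t) = 96*t (j(t) = 8*(6*(t + t)) = 8*(6*(2*t)) = 8*(12*t) = 96*t)
(24637 - 5645)/(s + j(-120)) = (24637 - 5645)/(-24066 + 96*(-120)) = 18992/(-24066 - 11520) = 18992/(-35586) = 18992*(-1/35586) = -9496/17793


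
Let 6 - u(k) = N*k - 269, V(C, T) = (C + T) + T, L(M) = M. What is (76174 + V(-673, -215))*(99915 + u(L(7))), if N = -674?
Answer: 7875548468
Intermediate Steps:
V(C, T) = C + 2*T
u(k) = 275 + 674*k (u(k) = 6 - (-674*k - 269) = 6 - (-269 - 674*k) = 6 + (269 + 674*k) = 275 + 674*k)
(76174 + V(-673, -215))*(99915 + u(L(7))) = (76174 + (-673 + 2*(-215)))*(99915 + (275 + 674*7)) = (76174 + (-673 - 430))*(99915 + (275 + 4718)) = (76174 - 1103)*(99915 + 4993) = 75071*104908 = 7875548468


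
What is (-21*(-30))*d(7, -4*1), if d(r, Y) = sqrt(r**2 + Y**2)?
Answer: 630*sqrt(65) ≈ 5079.2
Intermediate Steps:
d(r, Y) = sqrt(Y**2 + r**2)
(-21*(-30))*d(7, -4*1) = (-21*(-30))*sqrt((-4*1)**2 + 7**2) = 630*sqrt((-4)**2 + 49) = 630*sqrt(16 + 49) = 630*sqrt(65)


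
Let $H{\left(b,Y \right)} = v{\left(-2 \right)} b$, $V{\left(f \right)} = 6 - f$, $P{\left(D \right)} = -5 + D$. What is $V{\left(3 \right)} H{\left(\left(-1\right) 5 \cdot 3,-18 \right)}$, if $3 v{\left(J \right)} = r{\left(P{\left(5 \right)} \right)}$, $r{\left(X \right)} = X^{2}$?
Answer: $0$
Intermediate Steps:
$v{\left(J \right)} = 0$ ($v{\left(J \right)} = \frac{\left(-5 + 5\right)^{2}}{3} = \frac{0^{2}}{3} = \frac{1}{3} \cdot 0 = 0$)
$H{\left(b,Y \right)} = 0$ ($H{\left(b,Y \right)} = 0 b = 0$)
$V{\left(3 \right)} H{\left(\left(-1\right) 5 \cdot 3,-18 \right)} = \left(6 - 3\right) 0 = 3 \cdot 0 = 0$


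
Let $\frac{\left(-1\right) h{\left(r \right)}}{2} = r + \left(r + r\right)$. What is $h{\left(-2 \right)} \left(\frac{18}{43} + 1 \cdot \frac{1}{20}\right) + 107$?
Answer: $\frac{24214}{215} \approx 112.62$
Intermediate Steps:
$h{\left(r \right)} = - 6 r$ ($h{\left(r \right)} = - 2 \left(r + \left(r + r\right)\right) = - 2 \left(r + 2 r\right) = - 2 \cdot 3 r = - 6 r$)
$h{\left(-2 \right)} \left(\frac{18}{43} + 1 \cdot \frac{1}{20}\right) + 107 = \left(-6\right) \left(-2\right) \left(\frac{18}{43} + 1 \cdot \frac{1}{20}\right) + 107 = 12 \left(18 \cdot \frac{1}{43} + 1 \cdot \frac{1}{20}\right) + 107 = 12 \left(\frac{18}{43} + \frac{1}{20}\right) + 107 = 12 \cdot \frac{403}{860} + 107 = \frac{1209}{215} + 107 = \frac{24214}{215}$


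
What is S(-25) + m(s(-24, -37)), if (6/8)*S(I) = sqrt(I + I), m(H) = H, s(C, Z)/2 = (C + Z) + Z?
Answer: -196 + 20*I*sqrt(2)/3 ≈ -196.0 + 9.4281*I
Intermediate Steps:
s(C, Z) = 2*C + 4*Z (s(C, Z) = 2*((C + Z) + Z) = 2*(C + 2*Z) = 2*C + 4*Z)
S(I) = 4*sqrt(2)*sqrt(I)/3 (S(I) = 4*sqrt(I + I)/3 = 4*sqrt(2*I)/3 = 4*(sqrt(2)*sqrt(I))/3 = 4*sqrt(2)*sqrt(I)/3)
S(-25) + m(s(-24, -37)) = 4*sqrt(2)*sqrt(-25)/3 + (2*(-24) + 4*(-37)) = 4*sqrt(2)*(5*I)/3 + (-48 - 148) = 20*I*sqrt(2)/3 - 196 = -196 + 20*I*sqrt(2)/3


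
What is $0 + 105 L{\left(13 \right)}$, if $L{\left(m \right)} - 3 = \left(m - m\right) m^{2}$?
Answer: $315$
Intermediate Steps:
$L{\left(m \right)} = 3$ ($L{\left(m \right)} = 3 + \left(m - m\right) m^{2} = 3 + 0 m^{2} = 3 + 0 = 3$)
$0 + 105 L{\left(13 \right)} = 0 + 105 \cdot 3 = 0 + 315 = 315$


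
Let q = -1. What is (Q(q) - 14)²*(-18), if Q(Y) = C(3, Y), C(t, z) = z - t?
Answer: -5832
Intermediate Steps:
Q(Y) = -3 + Y (Q(Y) = Y - 1*3 = Y - 3 = -3 + Y)
(Q(q) - 14)²*(-18) = ((-3 - 1) - 14)²*(-18) = (-4 - 14)²*(-18) = (-18)²*(-18) = 324*(-18) = -5832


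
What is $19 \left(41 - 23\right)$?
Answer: $342$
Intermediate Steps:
$19 \left(41 - 23\right) = 19 \cdot 18 = 342$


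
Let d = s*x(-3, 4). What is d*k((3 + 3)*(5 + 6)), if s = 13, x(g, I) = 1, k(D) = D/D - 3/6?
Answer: 13/2 ≈ 6.5000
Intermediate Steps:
k(D) = 1/2 (k(D) = 1 - 3*1/6 = 1 - 1/2 = 1/2)
d = 13 (d = 13*1 = 13)
d*k((3 + 3)*(5 + 6)) = 13*(1/2) = 13/2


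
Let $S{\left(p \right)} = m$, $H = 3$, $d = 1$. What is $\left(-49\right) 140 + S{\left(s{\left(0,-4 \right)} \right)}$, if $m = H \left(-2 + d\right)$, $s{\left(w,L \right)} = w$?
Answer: $-6863$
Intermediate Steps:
$m = -3$ ($m = 3 \left(-2 + 1\right) = 3 \left(-1\right) = -3$)
$S{\left(p \right)} = -3$
$\left(-49\right) 140 + S{\left(s{\left(0,-4 \right)} \right)} = \left(-49\right) 140 - 3 = -6860 - 3 = -6863$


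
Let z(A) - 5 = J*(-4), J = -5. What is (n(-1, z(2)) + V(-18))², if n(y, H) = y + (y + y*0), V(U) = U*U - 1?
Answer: 103041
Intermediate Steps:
z(A) = 25 (z(A) = 5 - 5*(-4) = 5 + 20 = 25)
V(U) = -1 + U² (V(U) = U² - 1 = -1 + U²)
n(y, H) = 2*y (n(y, H) = y + (y + 0) = y + y = 2*y)
(n(-1, z(2)) + V(-18))² = (2*(-1) + (-1 + (-18)²))² = (-2 + (-1 + 324))² = (-2 + 323)² = 321² = 103041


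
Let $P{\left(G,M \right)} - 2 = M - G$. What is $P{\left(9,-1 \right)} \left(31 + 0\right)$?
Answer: $-248$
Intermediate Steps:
$P{\left(G,M \right)} = 2 + M - G$ ($P{\left(G,M \right)} = 2 - \left(G - M\right) = 2 + M - G$)
$P{\left(9,-1 \right)} \left(31 + 0\right) = \left(2 - 1 - 9\right) \left(31 + 0\right) = \left(2 - 1 - 9\right) 31 = \left(-8\right) 31 = -248$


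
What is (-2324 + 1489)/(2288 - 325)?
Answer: -835/1963 ≈ -0.42537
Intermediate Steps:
(-2324 + 1489)/(2288 - 325) = -835/1963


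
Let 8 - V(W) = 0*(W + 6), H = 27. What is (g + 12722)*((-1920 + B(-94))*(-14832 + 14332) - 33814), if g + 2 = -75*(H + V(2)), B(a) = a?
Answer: 9824312670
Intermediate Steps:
V(W) = 8 (V(W) = 8 - 0*(W + 6) = 8 - 0*(6 + W) = 8 - 1*0 = 8 + 0 = 8)
g = -2627 (g = -2 - 75*(27 + 8) = -2 - 75*35 = -2 - 2625 = -2627)
(g + 12722)*((-1920 + B(-94))*(-14832 + 14332) - 33814) = (-2627 + 12722)*((-1920 - 94)*(-14832 + 14332) - 33814) = 10095*(-2014*(-500) - 33814) = 10095*(1007000 - 33814) = 10095*973186 = 9824312670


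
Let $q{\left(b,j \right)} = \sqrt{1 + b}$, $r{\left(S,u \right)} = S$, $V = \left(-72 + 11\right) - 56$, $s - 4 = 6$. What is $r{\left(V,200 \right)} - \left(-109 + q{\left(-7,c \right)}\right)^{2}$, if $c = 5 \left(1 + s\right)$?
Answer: $-11992 + 218 i \sqrt{6} \approx -11992.0 + 533.99 i$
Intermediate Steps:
$s = 10$ ($s = 4 + 6 = 10$)
$V = -117$ ($V = -61 - 56 = -117$)
$c = 55$ ($c = 5 \left(1 + 10\right) = 5 \cdot 11 = 55$)
$r{\left(V,200 \right)} - \left(-109 + q{\left(-7,c \right)}\right)^{2} = -117 - \left(-109 + \sqrt{1 - 7}\right)^{2} = -117 - \left(-109 + \sqrt{-6}\right)^{2} = -117 - \left(-109 + i \sqrt{6}\right)^{2}$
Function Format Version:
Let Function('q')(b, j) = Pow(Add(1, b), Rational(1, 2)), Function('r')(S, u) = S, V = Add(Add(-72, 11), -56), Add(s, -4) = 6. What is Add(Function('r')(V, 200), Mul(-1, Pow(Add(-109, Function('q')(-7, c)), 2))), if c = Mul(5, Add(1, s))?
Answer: Add(-11992, Mul(218, I, Pow(6, Rational(1, 2)))) ≈ Add(-11992., Mul(533.99, I))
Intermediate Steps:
s = 10 (s = Add(4, 6) = 10)
V = -117 (V = Add(-61, -56) = -117)
c = 55 (c = Mul(5, Add(1, 10)) = Mul(5, 11) = 55)
Add(Function('r')(V, 200), Mul(-1, Pow(Add(-109, Function('q')(-7, c)), 2))) = Add(-117, Mul(-1, Pow(Add(-109, Pow(Add(1, -7), Rational(1, 2))), 2))) = Add(-117, Mul(-1, Pow(Add(-109, Pow(-6, Rational(1, 2))), 2))) = Add(-117, Mul(-1, Pow(Add(-109, Mul(I, Pow(6, Rational(1, 2)))), 2)))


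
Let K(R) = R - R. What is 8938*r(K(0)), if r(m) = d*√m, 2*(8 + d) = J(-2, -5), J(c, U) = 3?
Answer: 0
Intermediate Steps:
K(R) = 0
d = -13/2 (d = -8 + (½)*3 = -8 + 3/2 = -13/2 ≈ -6.5000)
r(m) = -13*√m/2
8938*r(K(0)) = 8938*(-13*√0/2) = 8938*(-13/2*0) = 8938*0 = 0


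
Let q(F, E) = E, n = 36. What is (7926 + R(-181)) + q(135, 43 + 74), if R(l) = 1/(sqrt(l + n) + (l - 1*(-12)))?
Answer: 230882189/28706 - I*sqrt(145)/28706 ≈ 8043.0 - 0.00041948*I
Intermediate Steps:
R(l) = 1/(12 + l + sqrt(36 + l)) (R(l) = 1/(sqrt(l + 36) + (l - 1*(-12))) = 1/(sqrt(36 + l) + (l + 12)) = 1/(sqrt(36 + l) + (12 + l)) = 1/(12 + l + sqrt(36 + l)))
(7926 + R(-181)) + q(135, 43 + 74) = (7926 + 1/(12 - 181 + sqrt(36 - 181))) + (43 + 74) = (7926 + 1/(12 - 181 + sqrt(-145))) + 117 = (7926 + 1/(12 - 181 + I*sqrt(145))) + 117 = (7926 + 1/(-169 + I*sqrt(145))) + 117 = 8043 + 1/(-169 + I*sqrt(145))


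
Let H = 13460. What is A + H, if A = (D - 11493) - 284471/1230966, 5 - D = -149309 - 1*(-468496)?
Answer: -35498287651/111906 ≈ -3.1722e+5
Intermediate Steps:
D = -319182 (D = 5 - (-149309 - 1*(-468496)) = 5 - (-149309 + 468496) = 5 - 1*319187 = 5 - 319187 = -319182)
A = -37004542411/111906 (A = (-319182 - 11493) - 284471/1230966 = -330675 - 284471*1/1230966 = -330675 - 25861/111906 = -37004542411/111906 ≈ -3.3068e+5)
A + H = -37004542411/111906 + 13460 = -35498287651/111906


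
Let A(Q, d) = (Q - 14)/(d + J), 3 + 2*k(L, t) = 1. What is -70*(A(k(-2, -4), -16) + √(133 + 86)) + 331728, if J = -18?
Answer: 5638851/17 - 70*√219 ≈ 3.3066e+5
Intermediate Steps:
k(L, t) = -1 (k(L, t) = -3/2 + (½)*1 = -3/2 + ½ = -1)
A(Q, d) = (-14 + Q)/(-18 + d) (A(Q, d) = (Q - 14)/(d - 18) = (-14 + Q)/(-18 + d))
-70*(A(k(-2, -4), -16) + √(133 + 86)) + 331728 = -70*((-14 - 1)/(-18 - 16) + √(133 + 86)) + 331728 = -70*(-15/(-34) + √219) + 331728 = -70*(-1/34*(-15) + √219) + 331728 = -70*(15/34 + √219) + 331728 = (-525/17 - 70*√219) + 331728 = 5638851/17 - 70*√219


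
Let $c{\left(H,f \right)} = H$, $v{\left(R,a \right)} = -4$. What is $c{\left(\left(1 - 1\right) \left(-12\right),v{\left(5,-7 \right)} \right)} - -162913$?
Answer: $162913$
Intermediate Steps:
$c{\left(\left(1 - 1\right) \left(-12\right),v{\left(5,-7 \right)} \right)} - -162913 = \left(1 - 1\right) \left(-12\right) - -162913 = 0 \left(-12\right) + 162913 = 0 + 162913 = 162913$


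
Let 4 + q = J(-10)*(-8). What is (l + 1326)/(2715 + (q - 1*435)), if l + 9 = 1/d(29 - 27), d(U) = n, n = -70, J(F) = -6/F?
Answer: 92189/158984 ≈ 0.57986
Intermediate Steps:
d(U) = -70
l = -631/70 (l = -9 + 1/(-70) = -9 - 1/70 = -631/70 ≈ -9.0143)
q = -44/5 (q = -4 - 6/(-10)*(-8) = -4 - 6*(-⅒)*(-8) = -4 + (⅗)*(-8) = -4 - 24/5 = -44/5 ≈ -8.8000)
(l + 1326)/(2715 + (q - 1*435)) = (-631/70 + 1326)/(2715 + (-44/5 - 1*435)) = 92189/(70*(2715 + (-44/5 - 435))) = 92189/(70*(2715 - 2219/5)) = 92189/(70*(11356/5)) = (92189/70)*(5/11356) = 92189/158984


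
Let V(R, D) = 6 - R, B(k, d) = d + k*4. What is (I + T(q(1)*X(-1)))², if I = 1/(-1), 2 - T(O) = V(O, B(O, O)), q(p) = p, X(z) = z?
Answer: 36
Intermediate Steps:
B(k, d) = d + 4*k
T(O) = -4 + O (T(O) = 2 - (6 - O) = 2 + (-6 + O) = -4 + O)
I = -1
(I + T(q(1)*X(-1)))² = (-1 + (-4 + 1*(-1)))² = (-1 + (-4 - 1))² = (-1 - 5)² = (-6)² = 36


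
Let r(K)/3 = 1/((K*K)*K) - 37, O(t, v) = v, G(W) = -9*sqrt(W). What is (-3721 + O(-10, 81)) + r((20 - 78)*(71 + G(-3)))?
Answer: (-224061967769027*I - 98011375799040*sqrt(3))/(1560896*(16740*sqrt(3) + 38269*I)) ≈ -3751.0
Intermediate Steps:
r(K) = -111 + 3/K**3 (r(K) = 3*(1/((K*K)*K) - 37) = 3*(1/(K**2*K) - 37) = 3*(1/(K**3) - 37) = 3*(K**(-3) - 37) = 3*(-37 + K**(-3)) = -111 + 3/K**3)
(-3721 + O(-10, 81)) + r((20 - 78)*(71 + G(-3))) = (-3721 + 81) + (-111 + 3/((20 - 78)*(71 - 9*I*sqrt(3)))**3) = -3640 + (-111 + 3/(-58*(71 - 9*I*sqrt(3)))**3) = -3640 + (-111 + 3/(-4118 + 522*I*sqrt(3))**3) = -3751 + 3/(-4118 + 522*I*sqrt(3))**3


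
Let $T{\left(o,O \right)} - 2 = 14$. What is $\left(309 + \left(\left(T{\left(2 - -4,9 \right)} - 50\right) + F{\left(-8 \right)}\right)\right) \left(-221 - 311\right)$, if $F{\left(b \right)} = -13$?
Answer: $-139384$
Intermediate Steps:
$T{\left(o,O \right)} = 16$ ($T{\left(o,O \right)} = 2 + 14 = 16$)
$\left(309 + \left(\left(T{\left(2 - -4,9 \right)} - 50\right) + F{\left(-8 \right)}\right)\right) \left(-221 - 311\right) = \left(309 + \left(\left(16 - 50\right) - 13\right)\right) \left(-221 - 311\right) = \left(309 - 47\right) \left(-532\right) = 262 \left(-532\right) = -139384$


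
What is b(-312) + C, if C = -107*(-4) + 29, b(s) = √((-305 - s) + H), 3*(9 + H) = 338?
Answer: 457 + 2*√249/3 ≈ 467.52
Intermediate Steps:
H = 311/3 (H = -9 + (⅓)*338 = -9 + 338/3 = 311/3 ≈ 103.67)
b(s) = √(-604/3 - s) (b(s) = √((-305 - s) + 311/3) = √(-604/3 - s))
C = 457 (C = 428 + 29 = 457)
b(-312) + C = √(-1812 - 9*(-312))/3 + 457 = √(-1812 + 2808)/3 + 457 = √996/3 + 457 = (2*√249)/3 + 457 = 2*√249/3 + 457 = 457 + 2*√249/3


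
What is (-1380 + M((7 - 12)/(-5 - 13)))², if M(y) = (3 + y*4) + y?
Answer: 613107121/324 ≈ 1.8923e+6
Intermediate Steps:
M(y) = 3 + 5*y (M(y) = (3 + 4*y) + y = 3 + 5*y)
(-1380 + M((7 - 12)/(-5 - 13)))² = (-1380 + (3 + 5*((7 - 12)/(-5 - 13))))² = (-1380 + (3 + 5*(-5/(-18))))² = (-1380 + (3 + 5*(-5*(-1/18))))² = (-1380 + (3 + 5*(5/18)))² = (-1380 + (3 + 25/18))² = (-1380 + 79/18)² = (-24761/18)² = 613107121/324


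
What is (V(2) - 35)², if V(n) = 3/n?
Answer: 4489/4 ≈ 1122.3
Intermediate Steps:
(V(2) - 35)² = (3/2 - 35)² = (-67/2)² = 4489/4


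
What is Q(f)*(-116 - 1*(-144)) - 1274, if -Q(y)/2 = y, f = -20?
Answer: -154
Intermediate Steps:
Q(y) = -2*y
Q(f)*(-116 - 1*(-144)) - 1274 = (-2*(-20))*(-116 - 1*(-144)) - 1274 = 40*(-116 + 144) - 1274 = 40*28 - 1274 = 1120 - 1274 = -154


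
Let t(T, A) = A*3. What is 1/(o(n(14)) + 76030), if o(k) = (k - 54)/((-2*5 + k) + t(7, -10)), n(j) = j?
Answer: 13/988410 ≈ 1.3152e-5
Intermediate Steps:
t(T, A) = 3*A
o(k) = (-54 + k)/(-40 + k) (o(k) = (k - 54)/((-2*5 + k) + 3*(-10)) = (-54 + k)/((-10 + k) - 30) = (-54 + k)/(-40 + k))
1/(o(n(14)) + 76030) = 1/((-54 + 14)/(-40 + 14) + 76030) = 1/(-40/(-26) + 76030) = 1/(-1/26*(-40) + 76030) = 1/(20/13 + 76030) = 1/(988410/13) = 13/988410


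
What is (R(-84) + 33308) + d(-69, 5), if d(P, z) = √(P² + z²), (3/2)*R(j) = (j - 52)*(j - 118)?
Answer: 154868/3 + √4786 ≈ 51692.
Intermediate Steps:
R(j) = 2*(-118 + j)*(-52 + j)/3 (R(j) = 2*((j - 52)*(j - 118))/3 = 2*((-52 + j)*(-118 + j))/3 = 2*((-118 + j)*(-52 + j))/3 = 2*(-118 + j)*(-52 + j)/3)
(R(-84) + 33308) + d(-69, 5) = ((12272/3 - 340/3*(-84) + (⅔)*(-84)²) + 33308) + √((-69)² + 5²) = ((12272/3 + 9520 + (⅔)*7056) + 33308) + √(4761 + 25) = ((12272/3 + 9520 + 4704) + 33308) + √4786 = (54944/3 + 33308) + √4786 = 154868/3 + √4786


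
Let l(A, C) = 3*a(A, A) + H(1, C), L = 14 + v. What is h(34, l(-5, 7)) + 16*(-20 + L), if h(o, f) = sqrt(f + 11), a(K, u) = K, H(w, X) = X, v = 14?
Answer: 128 + sqrt(3) ≈ 129.73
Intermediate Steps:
L = 28 (L = 14 + 14 = 28)
l(A, C) = C + 3*A (l(A, C) = 3*A + C = C + 3*A)
h(o, f) = sqrt(11 + f)
h(34, l(-5, 7)) + 16*(-20 + L) = sqrt(11 + (7 + 3*(-5))) + 16*(-20 + 28) = sqrt(11 + (7 - 15)) + 16*8 = sqrt(11 - 8) + 128 = sqrt(3) + 128 = 128 + sqrt(3)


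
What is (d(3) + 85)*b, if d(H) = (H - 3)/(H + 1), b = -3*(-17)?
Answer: 4335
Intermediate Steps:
b = 51
d(H) = (-3 + H)/(1 + H)
(d(3) + 85)*b = ((-3 + 3)/(1 + 3) + 85)*51 = (0/4 + 85)*51 = ((1/4)*0 + 85)*51 = (0 + 85)*51 = 85*51 = 4335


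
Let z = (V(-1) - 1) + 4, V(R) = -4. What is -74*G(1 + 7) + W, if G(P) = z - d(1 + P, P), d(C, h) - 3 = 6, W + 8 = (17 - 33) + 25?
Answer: 741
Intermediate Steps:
W = 1 (W = -8 + ((17 - 33) + 25) = -8 + (-16 + 25) = -8 + 9 = 1)
d(C, h) = 9 (d(C, h) = 3 + 6 = 9)
z = -1 (z = (-4 - 1) + 4 = -5 + 4 = -1)
G(P) = -10 (G(P) = -1 - 1*9 = -1 - 9 = -10)
-74*G(1 + 7) + W = -74*(-10) + 1 = 740 + 1 = 741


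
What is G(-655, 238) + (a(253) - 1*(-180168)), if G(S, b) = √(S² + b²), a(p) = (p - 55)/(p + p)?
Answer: 4143873/23 + √485669 ≈ 1.8087e+5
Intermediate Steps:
a(p) = (-55 + p)/(2*p) (a(p) = (-55 + p)/((2*p)) = (-55 + p)*(1/(2*p)) = (-55 + p)/(2*p))
G(-655, 238) + (a(253) - 1*(-180168)) = √((-655)² + 238²) + ((½)*(-55 + 253)/253 - 1*(-180168)) = √(429025 + 56644) + ((½)*(1/253)*198 + 180168) = √485669 + (9/23 + 180168) = √485669 + 4143873/23 = 4143873/23 + √485669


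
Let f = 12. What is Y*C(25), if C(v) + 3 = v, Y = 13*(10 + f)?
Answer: 6292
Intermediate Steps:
Y = 286 (Y = 13*(10 + 12) = 13*22 = 286)
C(v) = -3 + v
Y*C(25) = 286*(-3 + 25) = 286*22 = 6292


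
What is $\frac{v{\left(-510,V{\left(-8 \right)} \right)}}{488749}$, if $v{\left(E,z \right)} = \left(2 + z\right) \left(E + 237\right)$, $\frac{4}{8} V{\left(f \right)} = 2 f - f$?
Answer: $\frac{3822}{488749} \approx 0.00782$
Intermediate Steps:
$V{\left(f \right)} = 2 f$ ($V{\left(f \right)} = 2 \left(2 f - f\right) = 2 f$)
$v{\left(E,z \right)} = \left(2 + z\right) \left(237 + E\right)$
$\frac{v{\left(-510,V{\left(-8 \right)} \right)}}{488749} = \frac{474 + 2 \left(-510\right) + 237 \cdot 2 \left(-8\right) - 510 \cdot 2 \left(-8\right)}{488749} = \left(474 - 1020 + 237 \left(-16\right) - -8160\right) \frac{1}{488749} = \left(474 - 1020 - 3792 + 8160\right) \frac{1}{488749} = 3822 \cdot \frac{1}{488749} = \frac{3822}{488749}$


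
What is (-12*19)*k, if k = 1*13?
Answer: -2964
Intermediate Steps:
k = 13
(-12*19)*k = -12*19*13 = -228*13 = -2964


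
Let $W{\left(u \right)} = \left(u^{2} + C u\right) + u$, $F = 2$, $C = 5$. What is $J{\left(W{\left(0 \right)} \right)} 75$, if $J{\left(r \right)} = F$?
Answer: $150$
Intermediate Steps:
$W{\left(u \right)} = u^{2} + 6 u$ ($W{\left(u \right)} = \left(u^{2} + 5 u\right) + u = u^{2} + 6 u$)
$J{\left(r \right)} = 2$
$J{\left(W{\left(0 \right)} \right)} 75 = 2 \cdot 75 = 150$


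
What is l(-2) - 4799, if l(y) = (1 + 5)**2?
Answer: -4763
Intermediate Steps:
l(y) = 36 (l(y) = 6**2 = 36)
l(-2) - 4799 = 36 - 4799 = -4763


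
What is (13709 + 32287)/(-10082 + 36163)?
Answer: 45996/26081 ≈ 1.7636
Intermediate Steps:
(13709 + 32287)/(-10082 + 36163) = 45996/26081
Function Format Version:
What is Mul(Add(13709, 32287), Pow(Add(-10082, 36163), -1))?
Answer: Rational(45996, 26081) ≈ 1.7636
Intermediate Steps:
Mul(Add(13709, 32287), Pow(Add(-10082, 36163), -1)) = Mul(45996, Pow(26081, -1)) = Mul(45996, Rational(1, 26081)) = Rational(45996, 26081)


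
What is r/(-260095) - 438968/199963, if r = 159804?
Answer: -146128269212/52009376485 ≈ -2.8097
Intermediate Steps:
r/(-260095) - 438968/199963 = 159804/(-260095) - 438968/199963 = 159804*(-1/260095) - 438968*1/199963 = -159804/260095 - 438968/199963 = -146128269212/52009376485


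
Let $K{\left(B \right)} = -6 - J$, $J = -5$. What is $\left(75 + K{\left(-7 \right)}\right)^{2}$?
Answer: $5476$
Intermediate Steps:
$K{\left(B \right)} = -1$ ($K{\left(B \right)} = -6 - -5 = -6 + 5 = -1$)
$\left(75 + K{\left(-7 \right)}\right)^{2} = \left(75 - 1\right)^{2} = 74^{2} = 5476$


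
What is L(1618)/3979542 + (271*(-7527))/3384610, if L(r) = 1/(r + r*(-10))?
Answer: -59103789984482039/98069228079602220 ≈ -0.60267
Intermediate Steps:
L(r) = -1/(9*r) (L(r) = 1/(r - 10*r) = 1/(-9*r) = -1/(9*r))
L(1618)/3979542 + (271*(-7527))/3384610 = -⅑/1618/3979542 + (271*(-7527))/3384610 = -⅑*1/1618*(1/3979542) - 2039817*1/3384610 = -1/14562*1/3979542 - 2039817/3384610 = -1/57950090604 - 2039817/3384610 = -59103789984482039/98069228079602220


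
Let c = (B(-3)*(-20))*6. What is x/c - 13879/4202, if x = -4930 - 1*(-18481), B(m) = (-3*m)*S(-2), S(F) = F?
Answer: 4493777/1512720 ≈ 2.9707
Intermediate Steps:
B(m) = 6*m (B(m) = -3*m*(-2) = 6*m)
c = 2160 (c = ((6*(-3))*(-20))*6 = -18*(-20)*6 = 360*6 = 2160)
x = 13551 (x = -4930 + 18481 = 13551)
x/c - 13879/4202 = 13551/2160 - 13879/4202 = 13551*(1/2160) - 13879*1/4202 = 4517/720 - 13879/4202 = 4493777/1512720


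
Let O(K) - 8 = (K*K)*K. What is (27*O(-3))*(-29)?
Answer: 14877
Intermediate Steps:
O(K) = 8 + K**3 (O(K) = 8 + (K*K)*K = 8 + K**2*K = 8 + K**3)
(27*O(-3))*(-29) = (27*(8 + (-3)**3))*(-29) = (27*(8 - 27))*(-29) = (27*(-19))*(-29) = -513*(-29) = 14877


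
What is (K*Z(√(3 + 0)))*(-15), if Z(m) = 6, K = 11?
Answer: -990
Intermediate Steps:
(K*Z(√(3 + 0)))*(-15) = (11*6)*(-15) = 66*(-15) = -990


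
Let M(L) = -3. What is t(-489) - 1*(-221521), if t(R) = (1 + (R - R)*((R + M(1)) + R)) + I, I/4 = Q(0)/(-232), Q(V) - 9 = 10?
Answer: 12848257/58 ≈ 2.2152e+5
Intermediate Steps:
Q(V) = 19 (Q(V) = 9 + 10 = 19)
I = -19/58 (I = 4*(19/(-232)) = 4*(19*(-1/232)) = 4*(-19/232) = -19/58 ≈ -0.32759)
t(R) = 39/58 (t(R) = (1 + (R - R)*((R - 3) + R)) - 19/58 = (1 + 0*((-3 + R) + R)) - 19/58 = (1 + 0*(-3 + 2*R)) - 19/58 = (1 + 0) - 19/58 = 1 - 19/58 = 39/58)
t(-489) - 1*(-221521) = 39/58 - 1*(-221521) = 39/58 + 221521 = 12848257/58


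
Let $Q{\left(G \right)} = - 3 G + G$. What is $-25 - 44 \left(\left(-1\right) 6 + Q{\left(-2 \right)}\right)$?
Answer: $63$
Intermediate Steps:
$Q{\left(G \right)} = - 2 G$
$-25 - 44 \left(\left(-1\right) 6 + Q{\left(-2 \right)}\right) = -25 - 44 \left(\left(-1\right) 6 - -4\right) = -25 - 44 \left(-6 + 4\right) = -25 - -88 = -25 + 88 = 63$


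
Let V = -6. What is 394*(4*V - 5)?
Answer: -11426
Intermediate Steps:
394*(4*V - 5) = 394*(4*(-6) - 5) = 394*(-24 - 5) = 394*(-29) = -11426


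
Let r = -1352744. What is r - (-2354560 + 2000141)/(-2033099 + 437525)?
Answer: -2158403509475/1595574 ≈ -1.3527e+6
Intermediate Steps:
r - (-2354560 + 2000141)/(-2033099 + 437525) = -1352744 - (-2354560 + 2000141)/(-2033099 + 437525) = -1352744 - (-354419)/(-1595574) = -1352744 - (-354419)*(-1)/1595574 = -1352744 - 1*354419/1595574 = -1352744 - 354419/1595574 = -2158403509475/1595574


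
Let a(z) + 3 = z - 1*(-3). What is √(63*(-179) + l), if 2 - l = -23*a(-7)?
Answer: 2*I*√2859 ≈ 106.94*I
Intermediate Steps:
a(z) = z (a(z) = -3 + (z - 1*(-3)) = -3 + (z + 3) = -3 + (3 + z) = z)
l = -159 (l = 2 - (-23)*(-7) = 2 - 1*161 = 2 - 161 = -159)
√(63*(-179) + l) = √(63*(-179) - 159) = √(-11277 - 159) = √(-11436) = 2*I*√2859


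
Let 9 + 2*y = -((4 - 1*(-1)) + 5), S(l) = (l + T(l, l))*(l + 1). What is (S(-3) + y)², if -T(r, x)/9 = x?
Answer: 13225/4 ≈ 3306.3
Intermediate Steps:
T(r, x) = -9*x
S(l) = -8*l*(1 + l) (S(l) = (l - 9*l)*(l + 1) = (-8*l)*(1 + l) = -8*l*(1 + l))
y = -19/2 (y = -9/2 + (-((4 - 1*(-1)) + 5))/2 = -9/2 + (-((4 + 1) + 5))/2 = -9/2 + (-(5 + 5))/2 = -9/2 + (-1*10)/2 = -9/2 + (½)*(-10) = -9/2 - 5 = -19/2 ≈ -9.5000)
(S(-3) + y)² = (8*(-3)*(-1 - 1*(-3)) - 19/2)² = (8*(-3)*(-1 + 3) - 19/2)² = (8*(-3)*2 - 19/2)² = (-48 - 19/2)² = (-115/2)² = 13225/4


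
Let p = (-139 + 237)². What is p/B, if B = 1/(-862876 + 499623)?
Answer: -3488681812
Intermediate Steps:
B = -1/363253 (B = 1/(-363253) = -1/363253 ≈ -2.7529e-6)
p = 9604 (p = 98² = 9604)
p/B = 9604/(-1/363253) = 9604*(-363253) = -3488681812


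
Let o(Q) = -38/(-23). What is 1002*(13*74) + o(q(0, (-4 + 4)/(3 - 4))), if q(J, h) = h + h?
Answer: 22170290/23 ≈ 9.6393e+5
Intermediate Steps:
q(J, h) = 2*h
o(Q) = 38/23 (o(Q) = -38*(-1/23) = 38/23)
1002*(13*74) + o(q(0, (-4 + 4)/(3 - 4))) = 1002*(13*74) + 38/23 = 1002*962 + 38/23 = 963924 + 38/23 = 22170290/23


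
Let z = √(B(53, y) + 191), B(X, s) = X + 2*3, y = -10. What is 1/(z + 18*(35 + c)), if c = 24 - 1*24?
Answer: 63/39665 - √10/79330 ≈ 0.0015484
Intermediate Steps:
c = 0 (c = 24 - 24 = 0)
B(X, s) = 6 + X (B(X, s) = X + 6 = 6 + X)
z = 5*√10 (z = √((6 + 53) + 191) = √(59 + 191) = √250 = 5*√10 ≈ 15.811)
1/(z + 18*(35 + c)) = 1/(5*√10 + 18*(35 + 0)) = 1/(5*√10 + 18*35) = 1/(5*√10 + 630) = 1/(630 + 5*√10)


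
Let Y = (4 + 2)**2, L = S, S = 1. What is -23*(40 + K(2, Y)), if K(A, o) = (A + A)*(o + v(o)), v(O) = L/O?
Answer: -38111/9 ≈ -4234.6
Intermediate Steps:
L = 1
v(O) = 1/O
Y = 36 (Y = 6**2 = 36)
K(A, o) = 2*A*(o + 1/o) (K(A, o) = (A + A)*(o + 1/o) = (2*A)*(o + 1/o) = 2*A*(o + 1/o))
-23*(40 + K(2, Y)) = -23*(40 + 2*2*(1 + 36**2)/36) = -23*(40 + 2*2*(1/36)*(1 + 1296)) = -23*(40 + 2*2*(1/36)*1297) = -23*(40 + 1297/9) = -23*1657/9 = -38111/9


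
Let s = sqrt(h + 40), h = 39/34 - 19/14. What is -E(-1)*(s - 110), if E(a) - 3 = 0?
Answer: 330 - 3*sqrt(563465)/119 ≈ 311.08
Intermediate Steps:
h = -25/119 (h = 39*(1/34) - 19*1/14 = 39/34 - 19/14 = -25/119 ≈ -0.21008)
E(a) = 3 (E(a) = 3 + 0 = 3)
s = sqrt(563465)/119 (s = sqrt(-25/119 + 40) = sqrt(4735/119) = sqrt(563465)/119 ≈ 6.3079)
-E(-1)*(s - 110) = -3*(sqrt(563465)/119 - 110) = -3*(-110 + sqrt(563465)/119) = -(-330 + 3*sqrt(563465)/119) = 330 - 3*sqrt(563465)/119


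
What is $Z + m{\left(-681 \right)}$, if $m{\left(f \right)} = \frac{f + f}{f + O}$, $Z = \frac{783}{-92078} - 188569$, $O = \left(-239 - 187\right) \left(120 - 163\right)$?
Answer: $- \frac{102077454876447}{541326562} \approx -1.8857 \cdot 10^{5}$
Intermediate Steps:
$O = 18318$ ($O = \left(-426\right) \left(-43\right) = 18318$)
$Z = - \frac{17363057165}{92078}$ ($Z = 783 \left(- \frac{1}{92078}\right) - 188569 = - \frac{783}{92078} - 188569 = - \frac{17363057165}{92078} \approx -1.8857 \cdot 10^{5}$)
$m{\left(f \right)} = \frac{2 f}{18318 + f}$ ($m{\left(f \right)} = \frac{f + f}{f + 18318} = \frac{2 f}{18318 + f}$)
$Z + m{\left(-681 \right)} = - \frac{17363057165}{92078} + 2 \left(-681\right) \frac{1}{18318 - 681} = - \frac{17363057165}{92078} + 2 \left(-681\right) \frac{1}{17637} = - \frac{17363057165}{92078} - \frac{454}{5879} = - \frac{102077454876447}{541326562}$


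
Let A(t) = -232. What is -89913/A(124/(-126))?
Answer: 89913/232 ≈ 387.56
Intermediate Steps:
-89913/A(124/(-126)) = -89913/(-232) = -89913*(-1/232) = 89913/232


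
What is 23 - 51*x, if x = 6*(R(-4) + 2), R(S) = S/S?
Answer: -895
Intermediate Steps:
R(S) = 1
x = 18 (x = 6*(1 + 2) = 6*3 = 18)
23 - 51*x = 23 - 51*18 = 23 - 918 = -895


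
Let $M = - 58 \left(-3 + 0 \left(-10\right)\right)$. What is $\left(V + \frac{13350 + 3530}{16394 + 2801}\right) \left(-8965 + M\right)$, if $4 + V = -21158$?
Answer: $\frac{714159231722}{3839} \approx 1.8603 \cdot 10^{8}$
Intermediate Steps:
$M = 174$ ($M = - 58 \left(-3 + 0\right) = \left(-58\right) \left(-3\right) = 174$)
$V = -21162$ ($V = -4 - 21158 = -21162$)
$\left(V + \frac{13350 + 3530}{16394 + 2801}\right) \left(-8965 + M\right) = \left(-21162 + \frac{13350 + 3530}{16394 + 2801}\right) \left(-8965 + 174\right) = \left(-21162 + \frac{16880}{19195}\right) \left(-8791\right) = \left(-21162 + 16880 \cdot \frac{1}{19195}\right) \left(-8791\right) = \left(-21162 + \frac{3376}{3839}\right) \left(-8791\right) = \left(- \frac{81237542}{3839}\right) \left(-8791\right) = \frac{714159231722}{3839}$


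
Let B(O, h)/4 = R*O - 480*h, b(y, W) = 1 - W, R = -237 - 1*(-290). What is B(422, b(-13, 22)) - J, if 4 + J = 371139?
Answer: -241351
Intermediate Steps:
R = 53 (R = -237 + 290 = 53)
J = 371135 (J = -4 + 371139 = 371135)
B(O, h) = -1920*h + 212*O (B(O, h) = 4*(53*O - 480*h) = 4*(-480*h + 53*O) = -1920*h + 212*O)
B(422, b(-13, 22)) - J = (-1920*(1 - 1*22) + 212*422) - 1*371135 = (-1920*(1 - 22) + 89464) - 371135 = (-1920*(-21) + 89464) - 371135 = (40320 + 89464) - 371135 = 129784 - 371135 = -241351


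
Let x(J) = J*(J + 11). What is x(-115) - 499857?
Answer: -487897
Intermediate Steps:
x(J) = J*(11 + J)
x(-115) - 499857 = -115*(11 - 115) - 499857 = -115*(-104) - 499857 = 11960 - 499857 = -487897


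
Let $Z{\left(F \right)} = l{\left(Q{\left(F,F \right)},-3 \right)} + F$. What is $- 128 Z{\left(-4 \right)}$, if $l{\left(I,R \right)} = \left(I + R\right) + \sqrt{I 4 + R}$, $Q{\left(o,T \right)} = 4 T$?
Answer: $2944 - 128 i \sqrt{67} \approx 2944.0 - 1047.7 i$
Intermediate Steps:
$l{\left(I,R \right)} = I + R + \sqrt{R + 4 I}$ ($l{\left(I,R \right)} = \left(I + R\right) + \sqrt{4 I + R} = \left(I + R\right) + \sqrt{R + 4 I} = I + R + \sqrt{R + 4 I}$)
$Z{\left(F \right)} = -3 + \sqrt{-3 + 16 F} + 5 F$ ($Z{\left(F \right)} = \left(4 F - 3 + \sqrt{-3 + 4 \cdot 4 F}\right) + F = \left(4 F - 3 + \sqrt{-3 + 16 F}\right) + F = \left(-3 + \sqrt{-3 + 16 F} + 4 F\right) + F = -3 + \sqrt{-3 + 16 F} + 5 F$)
$- 128 Z{\left(-4 \right)} = - 128 \left(-3 + \sqrt{-3 + 16 \left(-4\right)} + 5 \left(-4\right)\right) = - 128 \left(-3 + \sqrt{-3 - 64} - 20\right) = - 128 \left(-3 + \sqrt{-67} - 20\right) = - 128 \left(-3 + i \sqrt{67} - 20\right) = - 128 \left(-23 + i \sqrt{67}\right) = 2944 - 128 i \sqrt{67}$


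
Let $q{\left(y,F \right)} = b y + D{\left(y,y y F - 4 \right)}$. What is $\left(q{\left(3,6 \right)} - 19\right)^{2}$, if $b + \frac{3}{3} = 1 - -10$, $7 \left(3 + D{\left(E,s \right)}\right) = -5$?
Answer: $\frac{2601}{49} \approx 53.082$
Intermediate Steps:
$D{\left(E,s \right)} = - \frac{26}{7}$ ($D{\left(E,s \right)} = -3 + \frac{1}{7} \left(-5\right) = -3 - \frac{5}{7} = - \frac{26}{7}$)
$b = 10$ ($b = -1 + \left(1 - -10\right) = -1 + \left(1 + 10\right) = -1 + 11 = 10$)
$q{\left(y,F \right)} = - \frac{26}{7} + 10 y$ ($q{\left(y,F \right)} = 10 y - \frac{26}{7} = - \frac{26}{7} + 10 y$)
$\left(q{\left(3,6 \right)} - 19\right)^{2} = \left(\left(- \frac{26}{7} + 10 \cdot 3\right) - 19\right)^{2} = \left(\left(- \frac{26}{7} + 30\right) - 19\right)^{2} = \left(\frac{184}{7} - 19\right)^{2} = \left(\frac{51}{7}\right)^{2} = \frac{2601}{49}$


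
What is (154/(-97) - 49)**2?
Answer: 24078649/9409 ≈ 2559.1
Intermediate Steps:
(154/(-97) - 49)**2 = (154*(-1/97) - 49)**2 = (-154/97 - 49)**2 = (-4907/97)**2 = 24078649/9409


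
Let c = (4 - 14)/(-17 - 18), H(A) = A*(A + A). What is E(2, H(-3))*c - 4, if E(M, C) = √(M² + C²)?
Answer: -4 + 4*√82/7 ≈ 1.1745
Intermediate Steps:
H(A) = 2*A² (H(A) = A*(2*A) = 2*A²)
E(M, C) = √(C² + M²)
c = 2/7 (c = -10/(-35) = -10*(-1/35) = 2/7 ≈ 0.28571)
E(2, H(-3))*c - 4 = √((2*(-3)²)² + 2²)*(2/7) - 4 = √((2*9)² + 4)*(2/7) - 4 = √(18² + 4)*(2/7) - 4 = √(324 + 4)*(2/7) - 4 = √328*(2/7) - 4 = (2*√82)*(2/7) - 4 = 4*√82/7 - 4 = -4 + 4*√82/7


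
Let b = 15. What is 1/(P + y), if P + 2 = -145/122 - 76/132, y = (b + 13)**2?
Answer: 4026/3141229 ≈ 0.0012817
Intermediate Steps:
y = 784 (y = (15 + 13)**2 = 28**2 = 784)
P = -15155/4026 (P = -2 + (-145/122 - 76/132) = -2 + (-145*1/122 - 76*1/132) = -2 + (-145/122 - 19/33) = -2 - 7103/4026 = -15155/4026 ≈ -3.7643)
1/(P + y) = 1/(-15155/4026 + 784) = 1/(3141229/4026) = 4026/3141229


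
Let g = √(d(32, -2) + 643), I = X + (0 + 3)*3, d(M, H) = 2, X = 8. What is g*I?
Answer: 17*√645 ≈ 431.75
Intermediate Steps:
I = 17 (I = 8 + (0 + 3)*3 = 8 + 3*3 = 8 + 9 = 17)
g = √645 (g = √(2 + 643) = √645 ≈ 25.397)
g*I = √645*17 = 17*√645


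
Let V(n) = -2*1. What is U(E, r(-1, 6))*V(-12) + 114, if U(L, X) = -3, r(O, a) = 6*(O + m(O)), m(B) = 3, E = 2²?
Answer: 120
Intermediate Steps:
E = 4
V(n) = -2
r(O, a) = 18 + 6*O (r(O, a) = 6*(O + 3) = 6*(3 + O) = 18 + 6*O)
U(E, r(-1, 6))*V(-12) + 114 = -3*(-2) + 114 = 6 + 114 = 120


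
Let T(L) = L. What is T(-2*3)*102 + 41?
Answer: -571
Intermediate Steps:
T(-2*3)*102 + 41 = -2*3*102 + 41 = -6*102 + 41 = -612 + 41 = -571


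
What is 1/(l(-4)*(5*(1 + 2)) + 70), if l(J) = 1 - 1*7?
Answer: -1/20 ≈ -0.050000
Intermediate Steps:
l(J) = -6 (l(J) = 1 - 7 = -6)
1/(l(-4)*(5*(1 + 2)) + 70) = 1/(-30*(1 + 2) + 70) = 1/(-30*3 + 70) = 1/(-6*15 + 70) = 1/(-90 + 70) = 1/(-20) = -1/20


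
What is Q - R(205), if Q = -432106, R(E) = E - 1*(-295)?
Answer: -432606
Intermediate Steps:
R(E) = 295 + E (R(E) = E + 295 = 295 + E)
Q - R(205) = -432106 - (295 + 205) = -432106 - 1*500 = -432106 - 500 = -432606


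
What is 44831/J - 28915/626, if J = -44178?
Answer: -326367769/6913857 ≈ -47.205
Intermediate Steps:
44831/J - 28915/626 = 44831/(-44178) - 28915/626 = 44831*(-1/44178) - 28915*1/626 = -44831/44178 - 28915/626 = -326367769/6913857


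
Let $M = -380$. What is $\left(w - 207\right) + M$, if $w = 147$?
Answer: $-440$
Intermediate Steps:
$\left(w - 207\right) + M = \left(147 - 207\right) - 380 = -60 - 380 = -440$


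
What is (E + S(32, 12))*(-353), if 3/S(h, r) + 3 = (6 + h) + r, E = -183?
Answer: 3035094/47 ≈ 64576.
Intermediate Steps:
S(h, r) = 3/(3 + h + r) (S(h, r) = 3/(-3 + ((6 + h) + r)) = 3/(-3 + (6 + h + r)) = 3/(3 + h + r))
(E + S(32, 12))*(-353) = (-183 + 3/(3 + 32 + 12))*(-353) = (-183 + 3/47)*(-353) = -8598/47*(-353) = 3035094/47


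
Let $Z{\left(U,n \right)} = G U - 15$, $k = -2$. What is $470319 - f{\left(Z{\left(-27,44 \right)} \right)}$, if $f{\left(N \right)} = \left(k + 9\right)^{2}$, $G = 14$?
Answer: $470270$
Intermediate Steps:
$Z{\left(U,n \right)} = -15 + 14 U$ ($Z{\left(U,n \right)} = 14 U - 15 = -15 + 14 U$)
$f{\left(N \right)} = 49$ ($f{\left(N \right)} = \left(-2 + 9\right)^{2} = 7^{2} = 49$)
$470319 - f{\left(Z{\left(-27,44 \right)} \right)} = 470319 - 49 = 470270$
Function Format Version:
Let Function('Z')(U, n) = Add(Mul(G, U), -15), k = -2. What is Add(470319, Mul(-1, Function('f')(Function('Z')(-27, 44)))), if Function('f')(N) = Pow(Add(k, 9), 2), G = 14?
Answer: 470270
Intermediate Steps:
Function('Z')(U, n) = Add(-15, Mul(14, U)) (Function('Z')(U, n) = Add(Mul(14, U), -15) = Add(-15, Mul(14, U)))
Function('f')(N) = 49 (Function('f')(N) = Pow(Add(-2, 9), 2) = Pow(7, 2) = 49)
Add(470319, Mul(-1, Function('f')(Function('Z')(-27, 44)))) = Add(470319, Mul(-1, 49)) = Add(470319, -49) = 470270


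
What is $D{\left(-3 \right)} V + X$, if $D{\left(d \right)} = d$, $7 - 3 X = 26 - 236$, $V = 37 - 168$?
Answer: $\frac{1396}{3} \approx 465.33$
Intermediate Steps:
$V = -131$ ($V = 37 - 168 = -131$)
$X = \frac{217}{3}$ ($X = \frac{7}{3} - \frac{26 - 236}{3} = \frac{7}{3} - -70 = \frac{7}{3} + 70 = \frac{217}{3} \approx 72.333$)
$D{\left(-3 \right)} V + X = \left(-3\right) \left(-131\right) + \frac{217}{3} = 393 + \frac{217}{3} = \frac{1396}{3}$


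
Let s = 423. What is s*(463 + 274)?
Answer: 311751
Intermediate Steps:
s*(463 + 274) = 423*(463 + 274) = 423*737 = 311751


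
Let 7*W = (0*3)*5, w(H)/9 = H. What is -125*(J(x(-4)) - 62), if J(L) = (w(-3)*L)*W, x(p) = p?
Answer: 7750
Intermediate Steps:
w(H) = 9*H
W = 0 (W = ((0*3)*5)/7 = (0*5)/7 = (1/7)*0 = 0)
J(L) = 0 (J(L) = ((9*(-3))*L)*0 = -27*L*0 = 0)
-125*(J(x(-4)) - 62) = -125*(0 - 62) = -125*(-62) = 7750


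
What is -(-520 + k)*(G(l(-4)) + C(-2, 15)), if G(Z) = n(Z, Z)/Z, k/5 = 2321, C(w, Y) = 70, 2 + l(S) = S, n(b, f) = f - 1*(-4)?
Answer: -779645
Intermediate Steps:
n(b, f) = 4 + f (n(b, f) = f + 4 = 4 + f)
l(S) = -2 + S
k = 11605 (k = 5*2321 = 11605)
G(Z) = (4 + Z)/Z
-(-520 + k)*(G(l(-4)) + C(-2, 15)) = -(-520 + 11605)*((4 + (-2 - 4))/(-2 - 4) + 70) = -11085*((4 - 6)/(-6) + 70) = -11085*(-1/6*(-2) + 70) = -11085*(1/3 + 70) = -11085*211/3 = -1*779645 = -779645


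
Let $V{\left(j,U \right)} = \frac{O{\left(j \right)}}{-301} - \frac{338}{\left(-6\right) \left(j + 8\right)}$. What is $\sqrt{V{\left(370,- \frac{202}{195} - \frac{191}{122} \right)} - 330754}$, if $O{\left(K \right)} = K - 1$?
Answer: $\frac{i \sqrt{9709223993518}}{5418} \approx 575.11 i$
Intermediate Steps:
$O{\left(K \right)} = -1 + K$
$V{\left(j,U \right)} = \frac{1}{301} - \frac{338}{-48 - 6 j} - \frac{j}{301}$ ($V{\left(j,U \right)} = \frac{-1 + j}{-301} - \frac{338}{\left(-6\right) \left(j + 8\right)} = \left(-1 + j\right) \left(- \frac{1}{301}\right) - \frac{338}{\left(-6\right) \left(8 + j\right)} = \left(\frac{1}{301} - \frac{j}{301}\right) - \frac{338}{-48 - 6 j} = \frac{1}{301} - \frac{338}{-48 - 6 j} - \frac{j}{301}$)
$\sqrt{V{\left(370,- \frac{202}{195} - \frac{191}{122} \right)} - 330754} = \sqrt{\frac{50893 - 7770 - 3 \cdot 370^{2}}{903 \left(8 + 370\right)} - 330754} = \sqrt{\frac{50893 - 7770 - 410700}{903 \cdot 378} - 330754} = \sqrt{\frac{1}{903} \cdot \frac{1}{378} \left(50893 - 7770 - 410700\right) - 330754} = \sqrt{\frac{1}{903} \cdot \frac{1}{378} \left(-367577\right) - 330754} = \sqrt{- \frac{52511}{48762} - 330754} = \sqrt{- \frac{16128279059}{48762}} = \frac{i \sqrt{9709223993518}}{5418}$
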